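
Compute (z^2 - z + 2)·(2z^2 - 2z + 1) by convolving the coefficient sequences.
Ascending coefficients: a = [2, -1, 1], b = [1, -2, 2]. c[0] = 2×1 = 2; c[1] = 2×-2 + -1×1 = -5; c[2] = 2×2 + -1×-2 + 1×1 = 7; c[3] = -1×2 + 1×-2 = -4; c[4] = 1×2 = 2. Result coefficients: [2, -5, 7, -4, 2] → 2z^4 - 4z^3 + 7z^2 - 5z + 2

2z^4 - 4z^3 + 7z^2 - 5z + 2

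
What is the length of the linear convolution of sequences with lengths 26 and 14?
Linear/full convolution length: m + n - 1 = 26 + 14 - 1 = 39

39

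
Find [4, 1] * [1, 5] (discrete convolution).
y[0] = 4×1 = 4; y[1] = 4×5 + 1×1 = 21; y[2] = 1×5 = 5

[4, 21, 5]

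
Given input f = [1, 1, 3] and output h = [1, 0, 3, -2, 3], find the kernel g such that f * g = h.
Output length 5 = len(f) + len(g) - 1 ⇒ len(g) = 3. Solve g forward using g[k] = (h[k] - Σ_{i≥1} f[i]·g[k-i]) / f[0]: g[0] = h[0] / f[0] = 1 / 1 = 1; g[1] = (h[1] - 1×1) / f[0] = (0 - 1×1) / 1 = -1; g[2] = (h[2] - 1×-1 - 3×1) / f[0] = (3 - 1×-1 - 3×1) / 1 = 1. So g = [1, -1, 1]. Forward-check [1, 1, 3] * [1, -1, 1]: h[0] = 1×1 = 1; h[1] = 1×-1 + 1×1 = 0; h[2] = 1×1 + 1×-1 + 3×1 = 3; h[3] = 1×1 + 3×-1 = -2; h[4] = 3×1 = 3 → [1, 0, 3, -2, 3] ✓

[1, -1, 1]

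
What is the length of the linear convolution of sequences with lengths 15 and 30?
Linear/full convolution length: m + n - 1 = 15 + 30 - 1 = 44

44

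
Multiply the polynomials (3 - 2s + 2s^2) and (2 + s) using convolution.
Ascending coefficients: a = [3, -2, 2], b = [2, 1]. c[0] = 3×2 = 6; c[1] = 3×1 + -2×2 = -1; c[2] = -2×1 + 2×2 = 2; c[3] = 2×1 = 2. Result coefficients: [6, -1, 2, 2] → 6 - s + 2s^2 + 2s^3

6 - s + 2s^2 + 2s^3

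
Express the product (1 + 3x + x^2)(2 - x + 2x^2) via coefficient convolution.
Ascending coefficients: a = [1, 3, 1], b = [2, -1, 2]. c[0] = 1×2 = 2; c[1] = 1×-1 + 3×2 = 5; c[2] = 1×2 + 3×-1 + 1×2 = 1; c[3] = 3×2 + 1×-1 = 5; c[4] = 1×2 = 2. Result coefficients: [2, 5, 1, 5, 2] → 2 + 5x + x^2 + 5x^3 + 2x^4

2 + 5x + x^2 + 5x^3 + 2x^4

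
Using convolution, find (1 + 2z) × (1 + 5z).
Ascending coefficients: a = [1, 2], b = [1, 5]. c[0] = 1×1 = 1; c[1] = 1×5 + 2×1 = 7; c[2] = 2×5 = 10. Result coefficients: [1, 7, 10] → 1 + 7z + 10z^2

1 + 7z + 10z^2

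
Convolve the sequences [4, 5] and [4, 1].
y[0] = 4×4 = 16; y[1] = 4×1 + 5×4 = 24; y[2] = 5×1 = 5

[16, 24, 5]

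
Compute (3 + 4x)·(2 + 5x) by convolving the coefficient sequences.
Ascending coefficients: a = [3, 4], b = [2, 5]. c[0] = 3×2 = 6; c[1] = 3×5 + 4×2 = 23; c[2] = 4×5 = 20. Result coefficients: [6, 23, 20] → 6 + 23x + 20x^2

6 + 23x + 20x^2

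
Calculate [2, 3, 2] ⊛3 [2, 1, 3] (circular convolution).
Use y[k] = Σ_j f[j]·g[(k-j) mod 3]. y[0] = 2×2 + 3×3 + 2×1 = 15; y[1] = 2×1 + 3×2 + 2×3 = 14; y[2] = 2×3 + 3×1 + 2×2 = 13. Result: [15, 14, 13]

[15, 14, 13]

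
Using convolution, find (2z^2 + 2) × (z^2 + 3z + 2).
Ascending coefficients: a = [2, 0, 2], b = [2, 3, 1]. c[0] = 2×2 = 4; c[1] = 2×3 + 0×2 = 6; c[2] = 2×1 + 0×3 + 2×2 = 6; c[3] = 0×1 + 2×3 = 6; c[4] = 2×1 = 2. Result coefficients: [4, 6, 6, 6, 2] → 2z^4 + 6z^3 + 6z^2 + 6z + 4

2z^4 + 6z^3 + 6z^2 + 6z + 4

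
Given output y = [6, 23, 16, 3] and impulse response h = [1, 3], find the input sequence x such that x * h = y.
Deconvolve y=[6, 23, 16, 3] by h=[1, 3]. Since h[0]=1, solve forward: x[0] = y[0] / 1 = 6; x[1] = (y[1] - 6×3) / 1 = 5; x[2] = (y[2] - 5×3) / 1 = 1. So x = [6, 5, 1]. Check by forward convolution: y[0] = 6×1 = 6; y[1] = 6×3 + 5×1 = 23; y[2] = 5×3 + 1×1 = 16; y[3] = 1×3 = 3

[6, 5, 1]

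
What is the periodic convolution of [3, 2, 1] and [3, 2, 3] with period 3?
Use y[k] = Σ_j x[j]·h[(k-j) mod 3]. y[0] = 3×3 + 2×3 + 1×2 = 17; y[1] = 3×2 + 2×3 + 1×3 = 15; y[2] = 3×3 + 2×2 + 1×3 = 16. Result: [17, 15, 16]

[17, 15, 16]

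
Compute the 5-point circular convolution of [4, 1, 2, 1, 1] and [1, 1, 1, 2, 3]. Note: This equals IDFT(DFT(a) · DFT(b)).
Either evaluate y[k] = Σ_j a[j]·b[(k-j) mod 5] directly, or use IDFT(DFT(a) · DFT(b)). y[0] = 4×1 + 1×3 + 2×2 + 1×1 + 1×1 = 13; y[1] = 4×1 + 1×1 + 2×3 + 1×2 + 1×1 = 14; y[2] = 4×1 + 1×1 + 2×1 + 1×3 + 1×2 = 12; y[3] = 4×2 + 1×1 + 2×1 + 1×1 + 1×3 = 15; y[4] = 4×3 + 1×2 + 2×1 + 1×1 + 1×1 = 18. Result: [13, 14, 12, 15, 18]

[13, 14, 12, 15, 18]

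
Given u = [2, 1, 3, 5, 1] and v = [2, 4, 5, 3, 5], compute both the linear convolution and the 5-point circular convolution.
Linear: y_lin[0] = 2×2 = 4; y_lin[1] = 2×4 + 1×2 = 10; y_lin[2] = 2×5 + 1×4 + 3×2 = 20; y_lin[3] = 2×3 + 1×5 + 3×4 + 5×2 = 33; y_lin[4] = 2×5 + 1×3 + 3×5 + 5×4 + 1×2 = 50; y_lin[5] = 1×5 + 3×3 + 5×5 + 1×4 = 43; y_lin[6] = 3×5 + 5×3 + 1×5 = 35; y_lin[7] = 5×5 + 1×3 = 28; y_lin[8] = 1×5 = 5 → [4, 10, 20, 33, 50, 43, 35, 28, 5]. Circular (length 5): y[0] = 2×2 + 1×5 + 3×3 + 5×5 + 1×4 = 47; y[1] = 2×4 + 1×2 + 3×5 + 5×3 + 1×5 = 45; y[2] = 2×5 + 1×4 + 3×2 + 5×5 + 1×3 = 48; y[3] = 2×3 + 1×5 + 3×4 + 5×2 + 1×5 = 38; y[4] = 2×5 + 1×3 + 3×5 + 5×4 + 1×2 = 50 → [47, 45, 48, 38, 50]

Linear: [4, 10, 20, 33, 50, 43, 35, 28, 5], Circular: [47, 45, 48, 38, 50]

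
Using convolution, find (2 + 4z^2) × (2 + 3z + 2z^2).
Ascending coefficients: a = [2, 0, 4], b = [2, 3, 2]. c[0] = 2×2 = 4; c[1] = 2×3 + 0×2 = 6; c[2] = 2×2 + 0×3 + 4×2 = 12; c[3] = 0×2 + 4×3 = 12; c[4] = 4×2 = 8. Result coefficients: [4, 6, 12, 12, 8] → 4 + 6z + 12z^2 + 12z^3 + 8z^4

4 + 6z + 12z^2 + 12z^3 + 8z^4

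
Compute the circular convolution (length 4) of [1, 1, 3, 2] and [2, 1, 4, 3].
Use y[k] = Σ_j a[j]·b[(k-j) mod 4]. y[0] = 1×2 + 1×3 + 3×4 + 2×1 = 19; y[1] = 1×1 + 1×2 + 3×3 + 2×4 = 20; y[2] = 1×4 + 1×1 + 3×2 + 2×3 = 17; y[3] = 1×3 + 1×4 + 3×1 + 2×2 = 14. Result: [19, 20, 17, 14]

[19, 20, 17, 14]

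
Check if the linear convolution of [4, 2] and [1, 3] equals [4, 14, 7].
Recompute linear convolution of [4, 2] and [1, 3]: y[0] = 4×1 = 4; y[1] = 4×3 + 2×1 = 14; y[2] = 2×3 = 6 → [4, 14, 6]. Compare to given [4, 14, 7]: they differ at index 2: given 7, correct 6, so answer: No

No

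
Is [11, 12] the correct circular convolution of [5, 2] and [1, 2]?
Recompute circular convolution of [5, 2] and [1, 2]: y[0] = 5×1 + 2×2 = 9; y[1] = 5×2 + 2×1 = 12 → [9, 12]. Compare to given [11, 12]: they differ at index 0: given 11, correct 9, so answer: No

No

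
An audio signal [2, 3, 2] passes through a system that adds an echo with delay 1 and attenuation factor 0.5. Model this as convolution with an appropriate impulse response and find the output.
Direct-path + delayed-attenuated-path model → impulse response h = [1, 0.5] (1 at lag 0, 0.5 at lag 1). Output y[n] = x[n] + 0.5·x[n - 1] (with x[n] = 0 outside 0..2): y[0] = 2 + 0.5×0 = 2; y[1] = 3 + 0.5×2 = 4.0; y[2] = 2 + 0.5×3 = 3.5; y[3] = 0 + 0.5×2 = 1.0. So y = [2, 4.0, 3.5, 1.0]

[2, 4.0, 3.5, 1.0]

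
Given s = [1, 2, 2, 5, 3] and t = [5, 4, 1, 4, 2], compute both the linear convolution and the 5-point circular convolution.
Linear: y_lin[0] = 1×5 = 5; y_lin[1] = 1×4 + 2×5 = 14; y_lin[2] = 1×1 + 2×4 + 2×5 = 19; y_lin[3] = 1×4 + 2×1 + 2×4 + 5×5 = 39; y_lin[4] = 1×2 + 2×4 + 2×1 + 5×4 + 3×5 = 47; y_lin[5] = 2×2 + 2×4 + 5×1 + 3×4 = 29; y_lin[6] = 2×2 + 5×4 + 3×1 = 27; y_lin[7] = 5×2 + 3×4 = 22; y_lin[8] = 3×2 = 6 → [5, 14, 19, 39, 47, 29, 27, 22, 6]. Circular (length 5): y[0] = 1×5 + 2×2 + 2×4 + 5×1 + 3×4 = 34; y[1] = 1×4 + 2×5 + 2×2 + 5×4 + 3×1 = 41; y[2] = 1×1 + 2×4 + 2×5 + 5×2 + 3×4 = 41; y[3] = 1×4 + 2×1 + 2×4 + 5×5 + 3×2 = 45; y[4] = 1×2 + 2×4 + 2×1 + 5×4 + 3×5 = 47 → [34, 41, 41, 45, 47]

Linear: [5, 14, 19, 39, 47, 29, 27, 22, 6], Circular: [34, 41, 41, 45, 47]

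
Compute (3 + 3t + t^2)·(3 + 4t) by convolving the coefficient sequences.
Ascending coefficients: a = [3, 3, 1], b = [3, 4]. c[0] = 3×3 = 9; c[1] = 3×4 + 3×3 = 21; c[2] = 3×4 + 1×3 = 15; c[3] = 1×4 = 4. Result coefficients: [9, 21, 15, 4] → 9 + 21t + 15t^2 + 4t^3

9 + 21t + 15t^2 + 4t^3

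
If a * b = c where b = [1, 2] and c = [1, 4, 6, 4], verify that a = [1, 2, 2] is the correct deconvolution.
Forward-compute [1, 2, 2] * [1, 2]: c[0] = 1×1 = 1; c[1] = 1×2 + 2×1 = 4; c[2] = 2×2 + 2×1 = 6; c[3] = 2×2 = 4 → [1, 4, 6, 4]. Matches given c = [1, 4, 6, 4], so verified.

Verified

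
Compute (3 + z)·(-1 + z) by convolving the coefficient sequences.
Ascending coefficients: a = [3, 1], b = [-1, 1]. c[0] = 3×-1 = -3; c[1] = 3×1 + 1×-1 = 2; c[2] = 1×1 = 1. Result coefficients: [-3, 2, 1] → -3 + 2z + z^2

-3 + 2z + z^2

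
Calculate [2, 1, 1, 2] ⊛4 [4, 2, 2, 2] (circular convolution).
Use y[k] = Σ_j a[j]·b[(k-j) mod 4]. y[0] = 2×4 + 1×2 + 1×2 + 2×2 = 16; y[1] = 2×2 + 1×4 + 1×2 + 2×2 = 14; y[2] = 2×2 + 1×2 + 1×4 + 2×2 = 14; y[3] = 2×2 + 1×2 + 1×2 + 2×4 = 16. Result: [16, 14, 14, 16]

[16, 14, 14, 16]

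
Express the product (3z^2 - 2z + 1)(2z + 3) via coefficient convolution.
Ascending coefficients: a = [1, -2, 3], b = [3, 2]. c[0] = 1×3 = 3; c[1] = 1×2 + -2×3 = -4; c[2] = -2×2 + 3×3 = 5; c[3] = 3×2 = 6. Result coefficients: [3, -4, 5, 6] → 6z^3 + 5z^2 - 4z + 3

6z^3 + 5z^2 - 4z + 3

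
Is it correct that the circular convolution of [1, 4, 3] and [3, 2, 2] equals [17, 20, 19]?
Recompute circular convolution of [1, 4, 3] and [3, 2, 2]: y[0] = 1×3 + 4×2 + 3×2 = 17; y[1] = 1×2 + 4×3 + 3×2 = 20; y[2] = 1×2 + 4×2 + 3×3 = 19 → [17, 20, 19]. Given [17, 20, 19] matches, so answer: Yes

Yes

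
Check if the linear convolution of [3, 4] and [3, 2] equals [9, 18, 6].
Recompute linear convolution of [3, 4] and [3, 2]: y[0] = 3×3 = 9; y[1] = 3×2 + 4×3 = 18; y[2] = 4×2 = 8 → [9, 18, 8]. Compare to given [9, 18, 6]: they differ at index 2: given 6, correct 8, so answer: No

No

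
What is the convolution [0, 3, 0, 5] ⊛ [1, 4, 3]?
y[0] = 0×1 = 0; y[1] = 0×4 + 3×1 = 3; y[2] = 0×3 + 3×4 + 0×1 = 12; y[3] = 3×3 + 0×4 + 5×1 = 14; y[4] = 0×3 + 5×4 = 20; y[5] = 5×3 = 15

[0, 3, 12, 14, 20, 15]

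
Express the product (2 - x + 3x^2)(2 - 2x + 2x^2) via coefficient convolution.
Ascending coefficients: a = [2, -1, 3], b = [2, -2, 2]. c[0] = 2×2 = 4; c[1] = 2×-2 + -1×2 = -6; c[2] = 2×2 + -1×-2 + 3×2 = 12; c[3] = -1×2 + 3×-2 = -8; c[4] = 3×2 = 6. Result coefficients: [4, -6, 12, -8, 6] → 4 - 6x + 12x^2 - 8x^3 + 6x^4

4 - 6x + 12x^2 - 8x^3 + 6x^4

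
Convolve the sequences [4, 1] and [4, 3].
y[0] = 4×4 = 16; y[1] = 4×3 + 1×4 = 16; y[2] = 1×3 = 3

[16, 16, 3]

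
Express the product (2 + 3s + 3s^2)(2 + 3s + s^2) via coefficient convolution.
Ascending coefficients: a = [2, 3, 3], b = [2, 3, 1]. c[0] = 2×2 = 4; c[1] = 2×3 + 3×2 = 12; c[2] = 2×1 + 3×3 + 3×2 = 17; c[3] = 3×1 + 3×3 = 12; c[4] = 3×1 = 3. Result coefficients: [4, 12, 17, 12, 3] → 4 + 12s + 17s^2 + 12s^3 + 3s^4

4 + 12s + 17s^2 + 12s^3 + 3s^4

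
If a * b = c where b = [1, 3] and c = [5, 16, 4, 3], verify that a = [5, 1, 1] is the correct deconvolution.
Forward-compute [5, 1, 1] * [1, 3]: c[0] = 5×1 = 5; c[1] = 5×3 + 1×1 = 16; c[2] = 1×3 + 1×1 = 4; c[3] = 1×3 = 3 → [5, 16, 4, 3]. Matches given c = [5, 16, 4, 3], so verified.

Verified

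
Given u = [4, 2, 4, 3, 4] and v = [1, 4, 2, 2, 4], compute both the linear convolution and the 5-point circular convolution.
Linear: y_lin[0] = 4×1 = 4; y_lin[1] = 4×4 + 2×1 = 18; y_lin[2] = 4×2 + 2×4 + 4×1 = 20; y_lin[3] = 4×2 + 2×2 + 4×4 + 3×1 = 31; y_lin[4] = 4×4 + 2×2 + 4×2 + 3×4 + 4×1 = 44; y_lin[5] = 2×4 + 4×2 + 3×2 + 4×4 = 38; y_lin[6] = 4×4 + 3×2 + 4×2 = 30; y_lin[7] = 3×4 + 4×2 = 20; y_lin[8] = 4×4 = 16 → [4, 18, 20, 31, 44, 38, 30, 20, 16]. Circular (length 5): y[0] = 4×1 + 2×4 + 4×2 + 3×2 + 4×4 = 42; y[1] = 4×4 + 2×1 + 4×4 + 3×2 + 4×2 = 48; y[2] = 4×2 + 2×4 + 4×1 + 3×4 + 4×2 = 40; y[3] = 4×2 + 2×2 + 4×4 + 3×1 + 4×4 = 47; y[4] = 4×4 + 2×2 + 4×2 + 3×4 + 4×1 = 44 → [42, 48, 40, 47, 44]

Linear: [4, 18, 20, 31, 44, 38, 30, 20, 16], Circular: [42, 48, 40, 47, 44]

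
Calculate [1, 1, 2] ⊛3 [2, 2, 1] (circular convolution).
Use y[k] = Σ_j f[j]·g[(k-j) mod 3]. y[0] = 1×2 + 1×1 + 2×2 = 7; y[1] = 1×2 + 1×2 + 2×1 = 6; y[2] = 1×1 + 1×2 + 2×2 = 7. Result: [7, 6, 7]

[7, 6, 7]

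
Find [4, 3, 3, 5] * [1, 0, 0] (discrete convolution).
y[0] = 4×1 = 4; y[1] = 4×0 + 3×1 = 3; y[2] = 4×0 + 3×0 + 3×1 = 3; y[3] = 3×0 + 3×0 + 5×1 = 5; y[4] = 3×0 + 5×0 = 0; y[5] = 5×0 = 0

[4, 3, 3, 5, 0, 0]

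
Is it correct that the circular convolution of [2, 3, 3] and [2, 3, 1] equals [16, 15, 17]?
Recompute circular convolution of [2, 3, 3] and [2, 3, 1]: y[0] = 2×2 + 3×1 + 3×3 = 16; y[1] = 2×3 + 3×2 + 3×1 = 15; y[2] = 2×1 + 3×3 + 3×2 = 17 → [16, 15, 17]. Given [16, 15, 17] matches, so answer: Yes

Yes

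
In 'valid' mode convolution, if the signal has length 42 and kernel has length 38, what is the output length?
'Valid' mode counts only positions where the kernel fully overlaps the signal: m - n + 1 = 42 - 38 + 1 = 5

5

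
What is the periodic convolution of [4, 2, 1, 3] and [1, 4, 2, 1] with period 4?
Use y[k] = Σ_j s[j]·t[(k-j) mod 4]. y[0] = 4×1 + 2×1 + 1×2 + 3×4 = 20; y[1] = 4×4 + 2×1 + 1×1 + 3×2 = 25; y[2] = 4×2 + 2×4 + 1×1 + 3×1 = 20; y[3] = 4×1 + 2×2 + 1×4 + 3×1 = 15. Result: [20, 25, 20, 15]

[20, 25, 20, 15]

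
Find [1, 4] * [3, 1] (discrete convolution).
y[0] = 1×3 = 3; y[1] = 1×1 + 4×3 = 13; y[2] = 4×1 = 4

[3, 13, 4]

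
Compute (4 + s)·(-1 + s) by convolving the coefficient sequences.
Ascending coefficients: a = [4, 1], b = [-1, 1]. c[0] = 4×-1 = -4; c[1] = 4×1 + 1×-1 = 3; c[2] = 1×1 = 1. Result coefficients: [-4, 3, 1] → -4 + 3s + s^2

-4 + 3s + s^2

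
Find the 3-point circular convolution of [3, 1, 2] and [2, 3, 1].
Use y[k] = Σ_j x[j]·h[(k-j) mod 3]. y[0] = 3×2 + 1×1 + 2×3 = 13; y[1] = 3×3 + 1×2 + 2×1 = 13; y[2] = 3×1 + 1×3 + 2×2 = 10. Result: [13, 13, 10]

[13, 13, 10]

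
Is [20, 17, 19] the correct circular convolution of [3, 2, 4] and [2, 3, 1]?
Recompute circular convolution of [3, 2, 4] and [2, 3, 1]: y[0] = 3×2 + 2×1 + 4×3 = 20; y[1] = 3×3 + 2×2 + 4×1 = 17; y[2] = 3×1 + 2×3 + 4×2 = 17 → [20, 17, 17]. Compare to given [20, 17, 19]: they differ at index 2: given 19, correct 17, so answer: No

No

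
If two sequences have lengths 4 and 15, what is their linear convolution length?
Linear/full convolution length: m + n - 1 = 4 + 15 - 1 = 18

18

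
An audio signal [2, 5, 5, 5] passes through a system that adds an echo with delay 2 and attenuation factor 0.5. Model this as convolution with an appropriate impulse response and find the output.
Direct-path + delayed-attenuated-path model → impulse response h = [1, 0, 0.5] (1 at lag 0, 0.5 at lag 2). Output y[n] = x[n] + 0.5·x[n - 2] (with x[n] = 0 outside 0..3): y[0] = 2 + 0.5×0 = 2; y[1] = 5 + 0.5×0 = 5; y[2] = 5 + 0.5×2 = 6.0; y[3] = 5 + 0.5×5 = 7.5; y[4] = 0 + 0.5×5 = 2.5; y[5] = 0 + 0.5×5 = 2.5. So y = [2, 5, 6.0, 7.5, 2.5, 2.5]

[2, 5, 6.0, 7.5, 2.5, 2.5]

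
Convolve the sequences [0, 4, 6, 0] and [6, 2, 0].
y[0] = 0×6 = 0; y[1] = 0×2 + 4×6 = 24; y[2] = 0×0 + 4×2 + 6×6 = 44; y[3] = 4×0 + 6×2 + 0×6 = 12; y[4] = 6×0 + 0×2 = 0; y[5] = 0×0 = 0

[0, 24, 44, 12, 0, 0]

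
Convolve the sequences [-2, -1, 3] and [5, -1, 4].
y[0] = -2×5 = -10; y[1] = -2×-1 + -1×5 = -3; y[2] = -2×4 + -1×-1 + 3×5 = 8; y[3] = -1×4 + 3×-1 = -7; y[4] = 3×4 = 12

[-10, -3, 8, -7, 12]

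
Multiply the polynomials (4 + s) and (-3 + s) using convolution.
Ascending coefficients: a = [4, 1], b = [-3, 1]. c[0] = 4×-3 = -12; c[1] = 4×1 + 1×-3 = 1; c[2] = 1×1 = 1. Result coefficients: [-12, 1, 1] → -12 + s + s^2

-12 + s + s^2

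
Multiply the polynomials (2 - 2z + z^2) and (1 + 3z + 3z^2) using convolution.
Ascending coefficients: a = [2, -2, 1], b = [1, 3, 3]. c[0] = 2×1 = 2; c[1] = 2×3 + -2×1 = 4; c[2] = 2×3 + -2×3 + 1×1 = 1; c[3] = -2×3 + 1×3 = -3; c[4] = 1×3 = 3. Result coefficients: [2, 4, 1, -3, 3] → 2 + 4z + z^2 - 3z^3 + 3z^4

2 + 4z + z^2 - 3z^3 + 3z^4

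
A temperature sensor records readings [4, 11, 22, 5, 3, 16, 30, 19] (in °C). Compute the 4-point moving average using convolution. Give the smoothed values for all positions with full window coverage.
4-point moving average kernel = [1, 1, 1, 1]. Apply in 'valid' mode (full window coverage): avg[0] = (4 + 11 + 22 + 5) / 4 = 10.5; avg[1] = (11 + 22 + 5 + 3) / 4 = 10.25; avg[2] = (22 + 5 + 3 + 16) / 4 = 11.5; avg[3] = (5 + 3 + 16 + 30) / 4 = 13.5; avg[4] = (3 + 16 + 30 + 19) / 4 = 17.0. Smoothed values: [10.5, 10.25, 11.5, 13.5, 17.0]

[10.5, 10.25, 11.5, 13.5, 17.0]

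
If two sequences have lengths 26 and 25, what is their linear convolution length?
Linear/full convolution length: m + n - 1 = 26 + 25 - 1 = 50

50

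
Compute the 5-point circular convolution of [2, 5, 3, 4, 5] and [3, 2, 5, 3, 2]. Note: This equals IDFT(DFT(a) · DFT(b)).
Either evaluate y[k] = Σ_j a[j]·b[(k-j) mod 5] directly, or use IDFT(DFT(a) · DFT(b)). y[0] = 2×3 + 5×2 + 3×3 + 4×5 + 5×2 = 55; y[1] = 2×2 + 5×3 + 3×2 + 4×3 + 5×5 = 62; y[2] = 2×5 + 5×2 + 3×3 + 4×2 + 5×3 = 52; y[3] = 2×3 + 5×5 + 3×2 + 4×3 + 5×2 = 59; y[4] = 2×2 + 5×3 + 3×5 + 4×2 + 5×3 = 57. Result: [55, 62, 52, 59, 57]

[55, 62, 52, 59, 57]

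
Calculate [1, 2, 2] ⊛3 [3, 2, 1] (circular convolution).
Use y[k] = Σ_j f[j]·g[(k-j) mod 3]. y[0] = 1×3 + 2×1 + 2×2 = 9; y[1] = 1×2 + 2×3 + 2×1 = 10; y[2] = 1×1 + 2×2 + 2×3 = 11. Result: [9, 10, 11]

[9, 10, 11]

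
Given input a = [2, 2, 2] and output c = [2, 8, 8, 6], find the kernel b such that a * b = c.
Output length 4 = len(a) + len(b) - 1 ⇒ len(b) = 2. Solve b forward using b[k] = (c[k] - Σ_{i≥1} a[i]·b[k-i]) / a[0]: b[0] = c[0] / a[0] = 2 / 2 = 1; b[1] = (c[1] - 2×1) / a[0] = (8 - 2×1) / 2 = 3. So b = [1, 3]. Forward-check [2, 2, 2] * [1, 3]: c[0] = 2×1 = 2; c[1] = 2×3 + 2×1 = 8; c[2] = 2×3 + 2×1 = 8; c[3] = 2×3 = 6 → [2, 8, 8, 6] ✓

[1, 3]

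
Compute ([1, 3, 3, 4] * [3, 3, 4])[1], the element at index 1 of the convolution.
Use y[k] = Σ_i a[i]·b[k-i] at k=1. y[1] = 1×3 + 3×3 = 12

12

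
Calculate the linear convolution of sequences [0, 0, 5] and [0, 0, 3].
y[0] = 0×0 = 0; y[1] = 0×0 + 0×0 = 0; y[2] = 0×3 + 0×0 + 5×0 = 0; y[3] = 0×3 + 5×0 = 0; y[4] = 5×3 = 15

[0, 0, 0, 0, 15]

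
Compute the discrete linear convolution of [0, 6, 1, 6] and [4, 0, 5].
y[0] = 0×4 = 0; y[1] = 0×0 + 6×4 = 24; y[2] = 0×5 + 6×0 + 1×4 = 4; y[3] = 6×5 + 1×0 + 6×4 = 54; y[4] = 1×5 + 6×0 = 5; y[5] = 6×5 = 30

[0, 24, 4, 54, 5, 30]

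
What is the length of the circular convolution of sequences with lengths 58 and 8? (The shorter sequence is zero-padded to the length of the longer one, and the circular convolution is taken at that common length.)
Circular convolution (zero-padding the shorter input) has length max(m, n) = max(58, 8) = 58

58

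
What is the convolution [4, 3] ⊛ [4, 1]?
y[0] = 4×4 = 16; y[1] = 4×1 + 3×4 = 16; y[2] = 3×1 = 3

[16, 16, 3]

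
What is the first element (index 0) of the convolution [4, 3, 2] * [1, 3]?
Use y[k] = Σ_i a[i]·b[k-i] at k=0. y[0] = 4×1 = 4

4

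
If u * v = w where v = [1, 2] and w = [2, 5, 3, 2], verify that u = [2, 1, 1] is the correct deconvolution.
Forward-compute [2, 1, 1] * [1, 2]: w[0] = 2×1 = 2; w[1] = 2×2 + 1×1 = 5; w[2] = 1×2 + 1×1 = 3; w[3] = 1×2 = 2 → [2, 5, 3, 2]. Matches given w = [2, 5, 3, 2], so verified.

Verified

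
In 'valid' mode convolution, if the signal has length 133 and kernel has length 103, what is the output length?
'Valid' mode counts only positions where the kernel fully overlaps the signal: m - n + 1 = 133 - 103 + 1 = 31

31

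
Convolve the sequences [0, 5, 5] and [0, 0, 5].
y[0] = 0×0 = 0; y[1] = 0×0 + 5×0 = 0; y[2] = 0×5 + 5×0 + 5×0 = 0; y[3] = 5×5 + 5×0 = 25; y[4] = 5×5 = 25

[0, 0, 0, 25, 25]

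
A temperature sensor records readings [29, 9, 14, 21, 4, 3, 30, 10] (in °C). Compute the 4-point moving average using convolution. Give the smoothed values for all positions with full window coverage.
4-point moving average kernel = [1, 1, 1, 1]. Apply in 'valid' mode (full window coverage): avg[0] = (29 + 9 + 14 + 21) / 4 = 18.25; avg[1] = (9 + 14 + 21 + 4) / 4 = 12.0; avg[2] = (14 + 21 + 4 + 3) / 4 = 10.5; avg[3] = (21 + 4 + 3 + 30) / 4 = 14.5; avg[4] = (4 + 3 + 30 + 10) / 4 = 11.75. Smoothed values: [18.25, 12.0, 10.5, 14.5, 11.75]

[18.25, 12.0, 10.5, 14.5, 11.75]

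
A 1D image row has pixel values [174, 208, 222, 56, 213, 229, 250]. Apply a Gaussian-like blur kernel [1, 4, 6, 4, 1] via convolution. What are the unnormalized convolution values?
Convolve image row [174, 208, 222, 56, 213, 229, 250] with kernel [1, 4, 6, 4, 1]: y[0] = 174×1 = 174; y[1] = 174×4 + 208×1 = 904; y[2] = 174×6 + 208×4 + 222×1 = 2098; y[3] = 174×4 + 208×6 + 222×4 + 56×1 = 2888; y[4] = 174×1 + 208×4 + 222×6 + 56×4 + 213×1 = 2775; y[5] = 208×1 + 222×4 + 56×6 + 213×4 + 229×1 = 2513; y[6] = 222×1 + 56×4 + 213×6 + 229×4 + 250×1 = 2890; y[7] = 56×1 + 213×4 + 229×6 + 250×4 = 3282; y[8] = 213×1 + 229×4 + 250×6 = 2629; y[9] = 229×1 + 250×4 = 1229; y[10] = 250×1 = 250 → [174, 904, 2098, 2888, 2775, 2513, 2890, 3282, 2629, 1229, 250]. Normalization factor = sum(kernel) = 16.

[174, 904, 2098, 2888, 2775, 2513, 2890, 3282, 2629, 1229, 250]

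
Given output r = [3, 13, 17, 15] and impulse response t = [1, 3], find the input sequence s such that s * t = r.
Deconvolve r=[3, 13, 17, 15] by t=[1, 3]. Since t[0]=1, solve forward: s[0] = r[0] / 1 = 3; s[1] = (r[1] - 3×3) / 1 = 4; s[2] = (r[2] - 4×3) / 1 = 5. So s = [3, 4, 5]. Check by forward convolution: r[0] = 3×1 = 3; r[1] = 3×3 + 4×1 = 13; r[2] = 4×3 + 5×1 = 17; r[3] = 5×3 = 15

[3, 4, 5]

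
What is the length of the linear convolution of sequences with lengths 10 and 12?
Linear/full convolution length: m + n - 1 = 10 + 12 - 1 = 21

21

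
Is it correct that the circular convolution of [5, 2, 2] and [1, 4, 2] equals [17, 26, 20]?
Recompute circular convolution of [5, 2, 2] and [1, 4, 2]: y[0] = 5×1 + 2×2 + 2×4 = 17; y[1] = 5×4 + 2×1 + 2×2 = 26; y[2] = 5×2 + 2×4 + 2×1 = 20 → [17, 26, 20]. Given [17, 26, 20] matches, so answer: Yes

Yes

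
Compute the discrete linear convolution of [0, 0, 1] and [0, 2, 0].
y[0] = 0×0 = 0; y[1] = 0×2 + 0×0 = 0; y[2] = 0×0 + 0×2 + 1×0 = 0; y[3] = 0×0 + 1×2 = 2; y[4] = 1×0 = 0

[0, 0, 0, 2, 0]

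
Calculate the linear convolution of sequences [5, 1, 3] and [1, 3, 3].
y[0] = 5×1 = 5; y[1] = 5×3 + 1×1 = 16; y[2] = 5×3 + 1×3 + 3×1 = 21; y[3] = 1×3 + 3×3 = 12; y[4] = 3×3 = 9

[5, 16, 21, 12, 9]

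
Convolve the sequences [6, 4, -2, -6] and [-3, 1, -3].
y[0] = 6×-3 = -18; y[1] = 6×1 + 4×-3 = -6; y[2] = 6×-3 + 4×1 + -2×-3 = -8; y[3] = 4×-3 + -2×1 + -6×-3 = 4; y[4] = -2×-3 + -6×1 = 0; y[5] = -6×-3 = 18

[-18, -6, -8, 4, 0, 18]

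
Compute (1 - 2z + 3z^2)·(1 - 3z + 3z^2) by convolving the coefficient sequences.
Ascending coefficients: a = [1, -2, 3], b = [1, -3, 3]. c[0] = 1×1 = 1; c[1] = 1×-3 + -2×1 = -5; c[2] = 1×3 + -2×-3 + 3×1 = 12; c[3] = -2×3 + 3×-3 = -15; c[4] = 3×3 = 9. Result coefficients: [1, -5, 12, -15, 9] → 1 - 5z + 12z^2 - 15z^3 + 9z^4

1 - 5z + 12z^2 - 15z^3 + 9z^4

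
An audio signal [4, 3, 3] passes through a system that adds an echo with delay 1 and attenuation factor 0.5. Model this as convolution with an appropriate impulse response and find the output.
Direct-path + delayed-attenuated-path model → impulse response h = [1, 0.5] (1 at lag 0, 0.5 at lag 1). Output y[n] = x[n] + 0.5·x[n - 1] (with x[n] = 0 outside 0..2): y[0] = 4 + 0.5×0 = 4; y[1] = 3 + 0.5×4 = 5.0; y[2] = 3 + 0.5×3 = 4.5; y[3] = 0 + 0.5×3 = 1.5. So y = [4, 5.0, 4.5, 1.5]

[4, 5.0, 4.5, 1.5]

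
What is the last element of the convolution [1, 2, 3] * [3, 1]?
Use y[k] = Σ_i a[i]·b[k-i] at k=3. y[3] = 3×1 = 3

3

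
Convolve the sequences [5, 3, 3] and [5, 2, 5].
y[0] = 5×5 = 25; y[1] = 5×2 + 3×5 = 25; y[2] = 5×5 + 3×2 + 3×5 = 46; y[3] = 3×5 + 3×2 = 21; y[4] = 3×5 = 15

[25, 25, 46, 21, 15]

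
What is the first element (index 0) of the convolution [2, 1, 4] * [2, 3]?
Use y[k] = Σ_i a[i]·b[k-i] at k=0. y[0] = 2×2 = 4

4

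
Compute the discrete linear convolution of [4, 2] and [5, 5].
y[0] = 4×5 = 20; y[1] = 4×5 + 2×5 = 30; y[2] = 2×5 = 10

[20, 30, 10]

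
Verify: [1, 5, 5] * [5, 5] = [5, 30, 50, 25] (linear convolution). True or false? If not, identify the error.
Recompute linear convolution of [1, 5, 5] and [5, 5]: y[0] = 1×5 = 5; y[1] = 1×5 + 5×5 = 30; y[2] = 5×5 + 5×5 = 50; y[3] = 5×5 = 25 → [5, 30, 50, 25]. Given [5, 30, 50, 25] matches, so answer: Yes

Yes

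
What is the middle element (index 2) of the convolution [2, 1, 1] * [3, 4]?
Use y[k] = Σ_i a[i]·b[k-i] at k=2. y[2] = 1×4 + 1×3 = 7

7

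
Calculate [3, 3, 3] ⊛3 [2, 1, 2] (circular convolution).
Use y[k] = Σ_j s[j]·t[(k-j) mod 3]. y[0] = 3×2 + 3×2 + 3×1 = 15; y[1] = 3×1 + 3×2 + 3×2 = 15; y[2] = 3×2 + 3×1 + 3×2 = 15. Result: [15, 15, 15]

[15, 15, 15]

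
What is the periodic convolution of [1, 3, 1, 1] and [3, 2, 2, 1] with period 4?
Use y[k] = Σ_j a[j]·b[(k-j) mod 4]. y[0] = 1×3 + 3×1 + 1×2 + 1×2 = 10; y[1] = 1×2 + 3×3 + 1×1 + 1×2 = 14; y[2] = 1×2 + 3×2 + 1×3 + 1×1 = 12; y[3] = 1×1 + 3×2 + 1×2 + 1×3 = 12. Result: [10, 14, 12, 12]

[10, 14, 12, 12]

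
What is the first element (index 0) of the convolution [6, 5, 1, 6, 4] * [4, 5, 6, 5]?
Use y[k] = Σ_i a[i]·b[k-i] at k=0. y[0] = 6×4 = 24

24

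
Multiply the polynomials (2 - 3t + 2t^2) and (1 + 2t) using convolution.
Ascending coefficients: a = [2, -3, 2], b = [1, 2]. c[0] = 2×1 = 2; c[1] = 2×2 + -3×1 = 1; c[2] = -3×2 + 2×1 = -4; c[3] = 2×2 = 4. Result coefficients: [2, 1, -4, 4] → 2 + t - 4t^2 + 4t^3

2 + t - 4t^2 + 4t^3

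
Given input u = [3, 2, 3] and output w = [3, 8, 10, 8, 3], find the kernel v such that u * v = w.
Output length 5 = len(u) + len(v) - 1 ⇒ len(v) = 3. Solve v forward using v[k] = (w[k] - Σ_{i≥1} u[i]·v[k-i]) / u[0]: v[0] = w[0] / u[0] = 3 / 3 = 1; v[1] = (w[1] - 2×1) / u[0] = (8 - 2×1) / 3 = 2; v[2] = (w[2] - 2×2 - 3×1) / u[0] = (10 - 2×2 - 3×1) / 3 = 1. So v = [1, 2, 1]. Forward-check [3, 2, 3] * [1, 2, 1]: w[0] = 3×1 = 3; w[1] = 3×2 + 2×1 = 8; w[2] = 3×1 + 2×2 + 3×1 = 10; w[3] = 2×1 + 3×2 = 8; w[4] = 3×1 = 3 → [3, 8, 10, 8, 3] ✓

[1, 2, 1]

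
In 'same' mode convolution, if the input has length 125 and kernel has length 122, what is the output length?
'Same' mode returns an output with the same length as the input: 125

125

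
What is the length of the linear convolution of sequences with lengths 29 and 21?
Linear/full convolution length: m + n - 1 = 29 + 21 - 1 = 49

49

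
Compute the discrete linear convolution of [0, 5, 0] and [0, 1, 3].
y[0] = 0×0 = 0; y[1] = 0×1 + 5×0 = 0; y[2] = 0×3 + 5×1 + 0×0 = 5; y[3] = 5×3 + 0×1 = 15; y[4] = 0×3 = 0

[0, 0, 5, 15, 0]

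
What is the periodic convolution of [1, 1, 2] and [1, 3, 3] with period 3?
Use y[k] = Σ_j a[j]·b[(k-j) mod 3]. y[0] = 1×1 + 1×3 + 2×3 = 10; y[1] = 1×3 + 1×1 + 2×3 = 10; y[2] = 1×3 + 1×3 + 2×1 = 8. Result: [10, 10, 8]

[10, 10, 8]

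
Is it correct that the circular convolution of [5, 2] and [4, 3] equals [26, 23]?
Recompute circular convolution of [5, 2] and [4, 3]: y[0] = 5×4 + 2×3 = 26; y[1] = 5×3 + 2×4 = 23 → [26, 23]. Given [26, 23] matches, so answer: Yes

Yes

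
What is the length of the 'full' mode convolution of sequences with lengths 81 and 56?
Linear/full convolution length: m + n - 1 = 81 + 56 - 1 = 136

136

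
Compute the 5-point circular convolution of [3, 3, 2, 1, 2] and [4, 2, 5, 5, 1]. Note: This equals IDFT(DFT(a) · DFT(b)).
Either evaluate y[k] = Σ_j a[j]·b[(k-j) mod 5] directly, or use IDFT(DFT(a) · DFT(b)). y[0] = 3×4 + 3×1 + 2×5 + 1×5 + 2×2 = 34; y[1] = 3×2 + 3×4 + 2×1 + 1×5 + 2×5 = 35; y[2] = 3×5 + 3×2 + 2×4 + 1×1 + 2×5 = 40; y[3] = 3×5 + 3×5 + 2×2 + 1×4 + 2×1 = 40; y[4] = 3×1 + 3×5 + 2×5 + 1×2 + 2×4 = 38. Result: [34, 35, 40, 40, 38]

[34, 35, 40, 40, 38]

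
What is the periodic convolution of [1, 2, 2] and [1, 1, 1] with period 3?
Use y[k] = Σ_j s[j]·t[(k-j) mod 3]. y[0] = 1×1 + 2×1 + 2×1 = 5; y[1] = 1×1 + 2×1 + 2×1 = 5; y[2] = 1×1 + 2×1 + 2×1 = 5. Result: [5, 5, 5]

[5, 5, 5]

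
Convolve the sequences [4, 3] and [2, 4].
y[0] = 4×2 = 8; y[1] = 4×4 + 3×2 = 22; y[2] = 3×4 = 12

[8, 22, 12]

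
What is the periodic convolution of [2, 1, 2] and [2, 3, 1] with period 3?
Use y[k] = Σ_j x[j]·h[(k-j) mod 3]. y[0] = 2×2 + 1×1 + 2×3 = 11; y[1] = 2×3 + 1×2 + 2×1 = 10; y[2] = 2×1 + 1×3 + 2×2 = 9. Result: [11, 10, 9]

[11, 10, 9]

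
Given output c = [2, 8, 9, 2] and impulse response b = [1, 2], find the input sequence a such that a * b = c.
Deconvolve c=[2, 8, 9, 2] by b=[1, 2]. Since b[0]=1, solve forward: a[0] = c[0] / 1 = 2; a[1] = (c[1] - 2×2) / 1 = 4; a[2] = (c[2] - 4×2) / 1 = 1. So a = [2, 4, 1]. Check by forward convolution: c[0] = 2×1 = 2; c[1] = 2×2 + 4×1 = 8; c[2] = 4×2 + 1×1 = 9; c[3] = 1×2 = 2

[2, 4, 1]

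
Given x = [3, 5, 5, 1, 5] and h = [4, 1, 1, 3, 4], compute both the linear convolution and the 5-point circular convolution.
Linear: y_lin[0] = 3×4 = 12; y_lin[1] = 3×1 + 5×4 = 23; y_lin[2] = 3×1 + 5×1 + 5×4 = 28; y_lin[3] = 3×3 + 5×1 + 5×1 + 1×4 = 23; y_lin[4] = 3×4 + 5×3 + 5×1 + 1×1 + 5×4 = 53; y_lin[5] = 5×4 + 5×3 + 1×1 + 5×1 = 41; y_lin[6] = 5×4 + 1×3 + 5×1 = 28; y_lin[7] = 1×4 + 5×3 = 19; y_lin[8] = 5×4 = 20 → [12, 23, 28, 23, 53, 41, 28, 19, 20]. Circular (length 5): y[0] = 3×4 + 5×4 + 5×3 + 1×1 + 5×1 = 53; y[1] = 3×1 + 5×4 + 5×4 + 1×3 + 5×1 = 51; y[2] = 3×1 + 5×1 + 5×4 + 1×4 + 5×3 = 47; y[3] = 3×3 + 5×1 + 5×1 + 1×4 + 5×4 = 43; y[4] = 3×4 + 5×3 + 5×1 + 1×1 + 5×4 = 53 → [53, 51, 47, 43, 53]

Linear: [12, 23, 28, 23, 53, 41, 28, 19, 20], Circular: [53, 51, 47, 43, 53]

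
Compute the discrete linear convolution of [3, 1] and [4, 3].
y[0] = 3×4 = 12; y[1] = 3×3 + 1×4 = 13; y[2] = 1×3 = 3

[12, 13, 3]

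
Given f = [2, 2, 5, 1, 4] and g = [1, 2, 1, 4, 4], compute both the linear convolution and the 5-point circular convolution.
Linear: y_lin[0] = 2×1 = 2; y_lin[1] = 2×2 + 2×1 = 6; y_lin[2] = 2×1 + 2×2 + 5×1 = 11; y_lin[3] = 2×4 + 2×1 + 5×2 + 1×1 = 21; y_lin[4] = 2×4 + 2×4 + 5×1 + 1×2 + 4×1 = 27; y_lin[5] = 2×4 + 5×4 + 1×1 + 4×2 = 37; y_lin[6] = 5×4 + 1×4 + 4×1 = 28; y_lin[7] = 1×4 + 4×4 = 20; y_lin[8] = 4×4 = 16 → [2, 6, 11, 21, 27, 37, 28, 20, 16]. Circular (length 5): y[0] = 2×1 + 2×4 + 5×4 + 1×1 + 4×2 = 39; y[1] = 2×2 + 2×1 + 5×4 + 1×4 + 4×1 = 34; y[2] = 2×1 + 2×2 + 5×1 + 1×4 + 4×4 = 31; y[3] = 2×4 + 2×1 + 5×2 + 1×1 + 4×4 = 37; y[4] = 2×4 + 2×4 + 5×1 + 1×2 + 4×1 = 27 → [39, 34, 31, 37, 27]

Linear: [2, 6, 11, 21, 27, 37, 28, 20, 16], Circular: [39, 34, 31, 37, 27]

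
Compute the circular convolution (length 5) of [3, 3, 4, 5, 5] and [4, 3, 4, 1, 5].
Use y[k] = Σ_j x[j]·h[(k-j) mod 5]. y[0] = 3×4 + 3×5 + 4×1 + 5×4 + 5×3 = 66; y[1] = 3×3 + 3×4 + 4×5 + 5×1 + 5×4 = 66; y[2] = 3×4 + 3×3 + 4×4 + 5×5 + 5×1 = 67; y[3] = 3×1 + 3×4 + 4×3 + 5×4 + 5×5 = 72; y[4] = 3×5 + 3×1 + 4×4 + 5×3 + 5×4 = 69. Result: [66, 66, 67, 72, 69]

[66, 66, 67, 72, 69]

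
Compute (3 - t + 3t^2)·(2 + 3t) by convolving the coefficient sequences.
Ascending coefficients: a = [3, -1, 3], b = [2, 3]. c[0] = 3×2 = 6; c[1] = 3×3 + -1×2 = 7; c[2] = -1×3 + 3×2 = 3; c[3] = 3×3 = 9. Result coefficients: [6, 7, 3, 9] → 6 + 7t + 3t^2 + 9t^3

6 + 7t + 3t^2 + 9t^3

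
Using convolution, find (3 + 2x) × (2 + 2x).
Ascending coefficients: a = [3, 2], b = [2, 2]. c[0] = 3×2 = 6; c[1] = 3×2 + 2×2 = 10; c[2] = 2×2 = 4. Result coefficients: [6, 10, 4] → 6 + 10x + 4x^2

6 + 10x + 4x^2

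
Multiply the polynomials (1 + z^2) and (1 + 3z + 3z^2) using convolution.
Ascending coefficients: a = [1, 0, 1], b = [1, 3, 3]. c[0] = 1×1 = 1; c[1] = 1×3 + 0×1 = 3; c[2] = 1×3 + 0×3 + 1×1 = 4; c[3] = 0×3 + 1×3 = 3; c[4] = 1×3 = 3. Result coefficients: [1, 3, 4, 3, 3] → 1 + 3z + 4z^2 + 3z^3 + 3z^4

1 + 3z + 4z^2 + 3z^3 + 3z^4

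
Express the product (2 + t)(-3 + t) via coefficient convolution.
Ascending coefficients: a = [2, 1], b = [-3, 1]. c[0] = 2×-3 = -6; c[1] = 2×1 + 1×-3 = -1; c[2] = 1×1 = 1. Result coefficients: [-6, -1, 1] → -6 - t + t^2

-6 - t + t^2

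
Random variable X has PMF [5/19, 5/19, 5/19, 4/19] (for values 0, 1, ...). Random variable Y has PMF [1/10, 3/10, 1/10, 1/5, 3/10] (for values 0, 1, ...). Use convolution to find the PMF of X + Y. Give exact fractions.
P(X+Y=k) = Σ_i P(X=i)·P(Y=k-i) — a convolution of [5/19, 5/19, 5/19, 4/19] and [1/10, 3/10, 1/10, 1/5, 3/10]. P(X+Y=0) = (5/19)×(1/10) = 1/38; P(X+Y=1) = (5/19)×(3/10) + (5/19)×(1/10) = 3/38 + 1/38 = 2/19; P(X+Y=2) = (5/19)×(1/10) + (5/19)×(3/10) + (5/19)×(1/10) = 1/38 + 3/38 + 1/38 = 5/38; P(X+Y=3) = (5/19)×(1/5) + (5/19)×(1/10) + (5/19)×(3/10) + (4/19)×(1/10) = 1/19 + 1/38 + 3/38 + 2/95 = 17/95; P(X+Y=4) = (5/19)×(3/10) + (5/19)×(1/5) + (5/19)×(1/10) + (4/19)×(3/10) = 3/38 + 1/19 + 1/38 + 6/95 = 21/95; P(X+Y=5) = (5/19)×(3/10) + (5/19)×(1/5) + (4/19)×(1/10) = 3/38 + 1/19 + 2/95 = 29/190; P(X+Y=6) = (5/19)×(3/10) + (4/19)×(1/5) = 3/38 + 4/95 = 23/190; P(X+Y=7) = (4/19)×(3/10) = 6/95. PMF: [1/38, 2/19, 5/38, 17/95, 21/95, 29/190, 23/190, 6/95] (sums to 1 ✓)

[1/38, 2/19, 5/38, 17/95, 21/95, 29/190, 23/190, 6/95]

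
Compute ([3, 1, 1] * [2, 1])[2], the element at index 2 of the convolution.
Use y[k] = Σ_i a[i]·b[k-i] at k=2. y[2] = 1×1 + 1×2 = 3

3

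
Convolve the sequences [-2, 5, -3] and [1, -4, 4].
y[0] = -2×1 = -2; y[1] = -2×-4 + 5×1 = 13; y[2] = -2×4 + 5×-4 + -3×1 = -31; y[3] = 5×4 + -3×-4 = 32; y[4] = -3×4 = -12

[-2, 13, -31, 32, -12]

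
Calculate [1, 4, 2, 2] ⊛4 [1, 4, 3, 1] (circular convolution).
Use y[k] = Σ_j s[j]·t[(k-j) mod 4]. y[0] = 1×1 + 4×1 + 2×3 + 2×4 = 19; y[1] = 1×4 + 4×1 + 2×1 + 2×3 = 16; y[2] = 1×3 + 4×4 + 2×1 + 2×1 = 23; y[3] = 1×1 + 4×3 + 2×4 + 2×1 = 23. Result: [19, 16, 23, 23]

[19, 16, 23, 23]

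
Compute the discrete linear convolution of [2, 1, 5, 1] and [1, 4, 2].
y[0] = 2×1 = 2; y[1] = 2×4 + 1×1 = 9; y[2] = 2×2 + 1×4 + 5×1 = 13; y[3] = 1×2 + 5×4 + 1×1 = 23; y[4] = 5×2 + 1×4 = 14; y[5] = 1×2 = 2

[2, 9, 13, 23, 14, 2]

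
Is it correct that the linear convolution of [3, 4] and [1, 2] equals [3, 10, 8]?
Recompute linear convolution of [3, 4] and [1, 2]: y[0] = 3×1 = 3; y[1] = 3×2 + 4×1 = 10; y[2] = 4×2 = 8 → [3, 10, 8]. Given [3, 10, 8] matches, so answer: Yes

Yes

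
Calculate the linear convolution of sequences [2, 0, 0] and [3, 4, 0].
y[0] = 2×3 = 6; y[1] = 2×4 + 0×3 = 8; y[2] = 2×0 + 0×4 + 0×3 = 0; y[3] = 0×0 + 0×4 = 0; y[4] = 0×0 = 0

[6, 8, 0, 0, 0]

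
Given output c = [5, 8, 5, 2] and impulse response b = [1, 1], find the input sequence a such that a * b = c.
Deconvolve c=[5, 8, 5, 2] by b=[1, 1]. Since b[0]=1, solve forward: a[0] = c[0] / 1 = 5; a[1] = (c[1] - 5×1) / 1 = 3; a[2] = (c[2] - 3×1) / 1 = 2. So a = [5, 3, 2]. Check by forward convolution: c[0] = 5×1 = 5; c[1] = 5×1 + 3×1 = 8; c[2] = 3×1 + 2×1 = 5; c[3] = 2×1 = 2

[5, 3, 2]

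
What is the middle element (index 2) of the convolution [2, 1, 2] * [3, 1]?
Use y[k] = Σ_i a[i]·b[k-i] at k=2. y[2] = 1×1 + 2×3 = 7

7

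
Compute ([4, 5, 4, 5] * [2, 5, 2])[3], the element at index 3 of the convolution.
Use y[k] = Σ_i a[i]·b[k-i] at k=3. y[3] = 5×2 + 4×5 + 5×2 = 40

40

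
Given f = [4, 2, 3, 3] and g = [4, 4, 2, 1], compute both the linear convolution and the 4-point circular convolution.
Linear: y_lin[0] = 4×4 = 16; y_lin[1] = 4×4 + 2×4 = 24; y_lin[2] = 4×2 + 2×4 + 3×4 = 28; y_lin[3] = 4×1 + 2×2 + 3×4 + 3×4 = 32; y_lin[4] = 2×1 + 3×2 + 3×4 = 20; y_lin[5] = 3×1 + 3×2 = 9; y_lin[6] = 3×1 = 3 → [16, 24, 28, 32, 20, 9, 3]. Circular (length 4): y[0] = 4×4 + 2×1 + 3×2 + 3×4 = 36; y[1] = 4×4 + 2×4 + 3×1 + 3×2 = 33; y[2] = 4×2 + 2×4 + 3×4 + 3×1 = 31; y[3] = 4×1 + 2×2 + 3×4 + 3×4 = 32 → [36, 33, 31, 32]

Linear: [16, 24, 28, 32, 20, 9, 3], Circular: [36, 33, 31, 32]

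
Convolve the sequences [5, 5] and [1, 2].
y[0] = 5×1 = 5; y[1] = 5×2 + 5×1 = 15; y[2] = 5×2 = 10

[5, 15, 10]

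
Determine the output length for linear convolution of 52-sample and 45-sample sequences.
Linear/full convolution length: m + n - 1 = 52 + 45 - 1 = 96

96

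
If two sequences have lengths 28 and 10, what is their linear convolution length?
Linear/full convolution length: m + n - 1 = 28 + 10 - 1 = 37

37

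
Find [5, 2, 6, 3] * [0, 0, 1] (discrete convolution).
y[0] = 5×0 = 0; y[1] = 5×0 + 2×0 = 0; y[2] = 5×1 + 2×0 + 6×0 = 5; y[3] = 2×1 + 6×0 + 3×0 = 2; y[4] = 6×1 + 3×0 = 6; y[5] = 3×1 = 3

[0, 0, 5, 2, 6, 3]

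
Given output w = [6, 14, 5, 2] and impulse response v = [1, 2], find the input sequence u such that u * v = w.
Deconvolve w=[6, 14, 5, 2] by v=[1, 2]. Since v[0]=1, solve forward: u[0] = w[0] / 1 = 6; u[1] = (w[1] - 6×2) / 1 = 2; u[2] = (w[2] - 2×2) / 1 = 1. So u = [6, 2, 1]. Check by forward convolution: w[0] = 6×1 = 6; w[1] = 6×2 + 2×1 = 14; w[2] = 2×2 + 1×1 = 5; w[3] = 1×2 = 2

[6, 2, 1]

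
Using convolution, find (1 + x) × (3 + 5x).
Ascending coefficients: a = [1, 1], b = [3, 5]. c[0] = 1×3 = 3; c[1] = 1×5 + 1×3 = 8; c[2] = 1×5 = 5. Result coefficients: [3, 8, 5] → 3 + 8x + 5x^2

3 + 8x + 5x^2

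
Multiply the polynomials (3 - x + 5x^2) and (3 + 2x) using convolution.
Ascending coefficients: a = [3, -1, 5], b = [3, 2]. c[0] = 3×3 = 9; c[1] = 3×2 + -1×3 = 3; c[2] = -1×2 + 5×3 = 13; c[3] = 5×2 = 10. Result coefficients: [9, 3, 13, 10] → 9 + 3x + 13x^2 + 10x^3

9 + 3x + 13x^2 + 10x^3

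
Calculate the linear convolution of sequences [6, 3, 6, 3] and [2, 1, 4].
y[0] = 6×2 = 12; y[1] = 6×1 + 3×2 = 12; y[2] = 6×4 + 3×1 + 6×2 = 39; y[3] = 3×4 + 6×1 + 3×2 = 24; y[4] = 6×4 + 3×1 = 27; y[5] = 3×4 = 12

[12, 12, 39, 24, 27, 12]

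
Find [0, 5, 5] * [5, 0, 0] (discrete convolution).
y[0] = 0×5 = 0; y[1] = 0×0 + 5×5 = 25; y[2] = 0×0 + 5×0 + 5×5 = 25; y[3] = 5×0 + 5×0 = 0; y[4] = 5×0 = 0

[0, 25, 25, 0, 0]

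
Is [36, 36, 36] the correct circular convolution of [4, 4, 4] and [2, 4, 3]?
Recompute circular convolution of [4, 4, 4] and [2, 4, 3]: y[0] = 4×2 + 4×3 + 4×4 = 36; y[1] = 4×4 + 4×2 + 4×3 = 36; y[2] = 4×3 + 4×4 + 4×2 = 36 → [36, 36, 36]. Given [36, 36, 36] matches, so answer: Yes

Yes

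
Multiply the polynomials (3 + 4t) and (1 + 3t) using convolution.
Ascending coefficients: a = [3, 4], b = [1, 3]. c[0] = 3×1 = 3; c[1] = 3×3 + 4×1 = 13; c[2] = 4×3 = 12. Result coefficients: [3, 13, 12] → 3 + 13t + 12t^2

3 + 13t + 12t^2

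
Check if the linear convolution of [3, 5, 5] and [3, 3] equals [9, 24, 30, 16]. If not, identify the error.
Recompute linear convolution of [3, 5, 5] and [3, 3]: y[0] = 3×3 = 9; y[1] = 3×3 + 5×3 = 24; y[2] = 5×3 + 5×3 = 30; y[3] = 5×3 = 15 → [9, 24, 30, 15]. Compare to given [9, 24, 30, 16]: they differ at index 3: given 16, correct 15, so answer: No

No. Error at index 3: given 16, correct 15.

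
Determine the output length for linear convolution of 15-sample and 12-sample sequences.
Linear/full convolution length: m + n - 1 = 15 + 12 - 1 = 26

26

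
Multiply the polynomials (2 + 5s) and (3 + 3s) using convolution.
Ascending coefficients: a = [2, 5], b = [3, 3]. c[0] = 2×3 = 6; c[1] = 2×3 + 5×3 = 21; c[2] = 5×3 = 15. Result coefficients: [6, 21, 15] → 6 + 21s + 15s^2

6 + 21s + 15s^2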